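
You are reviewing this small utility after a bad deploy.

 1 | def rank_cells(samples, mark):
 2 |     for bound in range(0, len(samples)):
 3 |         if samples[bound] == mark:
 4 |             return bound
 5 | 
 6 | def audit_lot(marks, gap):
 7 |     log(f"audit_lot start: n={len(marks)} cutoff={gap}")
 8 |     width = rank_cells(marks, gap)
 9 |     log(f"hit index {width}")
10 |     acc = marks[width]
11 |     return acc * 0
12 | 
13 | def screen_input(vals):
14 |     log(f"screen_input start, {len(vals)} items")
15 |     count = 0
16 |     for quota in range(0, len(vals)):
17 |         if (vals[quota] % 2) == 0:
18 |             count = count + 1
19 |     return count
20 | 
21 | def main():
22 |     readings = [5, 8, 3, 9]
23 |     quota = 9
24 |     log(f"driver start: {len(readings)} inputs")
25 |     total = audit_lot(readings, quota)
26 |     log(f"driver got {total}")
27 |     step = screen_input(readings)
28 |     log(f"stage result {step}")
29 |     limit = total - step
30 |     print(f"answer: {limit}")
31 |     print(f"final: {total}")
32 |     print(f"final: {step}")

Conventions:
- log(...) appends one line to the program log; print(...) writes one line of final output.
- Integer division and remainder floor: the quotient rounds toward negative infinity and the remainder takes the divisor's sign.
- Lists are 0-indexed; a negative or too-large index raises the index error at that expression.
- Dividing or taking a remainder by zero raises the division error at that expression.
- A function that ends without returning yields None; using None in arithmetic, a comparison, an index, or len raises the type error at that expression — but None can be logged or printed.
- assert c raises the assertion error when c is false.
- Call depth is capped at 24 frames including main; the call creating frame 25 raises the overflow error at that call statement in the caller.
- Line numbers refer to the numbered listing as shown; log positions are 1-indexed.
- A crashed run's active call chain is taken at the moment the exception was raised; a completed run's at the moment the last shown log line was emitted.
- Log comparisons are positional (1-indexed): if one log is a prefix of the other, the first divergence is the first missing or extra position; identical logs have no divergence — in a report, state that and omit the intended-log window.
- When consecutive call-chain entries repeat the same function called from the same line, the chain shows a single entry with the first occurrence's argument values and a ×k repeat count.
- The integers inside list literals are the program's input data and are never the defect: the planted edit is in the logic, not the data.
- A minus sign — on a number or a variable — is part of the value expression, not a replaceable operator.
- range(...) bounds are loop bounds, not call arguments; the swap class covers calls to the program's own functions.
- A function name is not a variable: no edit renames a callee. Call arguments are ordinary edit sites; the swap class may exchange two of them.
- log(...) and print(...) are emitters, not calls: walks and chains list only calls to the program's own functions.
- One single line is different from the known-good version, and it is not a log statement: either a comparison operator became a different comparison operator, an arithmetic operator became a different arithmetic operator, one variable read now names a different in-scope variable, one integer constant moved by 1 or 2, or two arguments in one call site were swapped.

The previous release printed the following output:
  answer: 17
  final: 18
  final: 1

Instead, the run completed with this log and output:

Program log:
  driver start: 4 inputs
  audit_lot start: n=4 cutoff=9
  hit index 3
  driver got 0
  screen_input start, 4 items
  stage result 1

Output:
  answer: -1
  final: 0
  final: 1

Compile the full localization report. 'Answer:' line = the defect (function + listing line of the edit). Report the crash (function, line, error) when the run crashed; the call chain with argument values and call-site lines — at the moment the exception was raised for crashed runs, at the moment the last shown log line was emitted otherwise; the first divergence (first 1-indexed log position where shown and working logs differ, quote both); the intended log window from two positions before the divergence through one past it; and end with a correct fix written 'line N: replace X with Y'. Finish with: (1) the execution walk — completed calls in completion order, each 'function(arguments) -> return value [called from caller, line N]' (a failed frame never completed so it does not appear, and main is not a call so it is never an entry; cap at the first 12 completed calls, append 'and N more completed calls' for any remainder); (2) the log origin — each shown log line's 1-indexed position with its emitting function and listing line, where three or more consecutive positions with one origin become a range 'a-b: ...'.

Answer: the defect is in audit_lot at line 11.
Key fact: Position 4 is the first bad log line: 'driver got 0' should read 'driver got 18'.
Call chain: main.
First divergence: at position 4 the run shows 'driver got 0' where the working version logs 'driver got 18'.
Intended log window:
  2: audit_lot start: n=4 cutoff=9
  3: hit index 3
  4: driver got 18
  5: screen_input start, 4 items
Execution walk:
  rank_cells([5, 8, 3, 9], 9) -> 3  [called from audit_lot, line 8]
  audit_lot([5, 8, 3, 9], 9) -> 0  [called from main, line 25]
  screen_input([5, 8, 3, 9]) -> 1  [called from main, line 27]
Origin of each log line:
  1 — main, line 24
  2 — audit_lot, line 7
  3 — audit_lot, line 9
  4 — main, line 26
  5 — screen_input, line 14
  6 — main, line 28
A correct fix: line 11: replace `0` with `2`.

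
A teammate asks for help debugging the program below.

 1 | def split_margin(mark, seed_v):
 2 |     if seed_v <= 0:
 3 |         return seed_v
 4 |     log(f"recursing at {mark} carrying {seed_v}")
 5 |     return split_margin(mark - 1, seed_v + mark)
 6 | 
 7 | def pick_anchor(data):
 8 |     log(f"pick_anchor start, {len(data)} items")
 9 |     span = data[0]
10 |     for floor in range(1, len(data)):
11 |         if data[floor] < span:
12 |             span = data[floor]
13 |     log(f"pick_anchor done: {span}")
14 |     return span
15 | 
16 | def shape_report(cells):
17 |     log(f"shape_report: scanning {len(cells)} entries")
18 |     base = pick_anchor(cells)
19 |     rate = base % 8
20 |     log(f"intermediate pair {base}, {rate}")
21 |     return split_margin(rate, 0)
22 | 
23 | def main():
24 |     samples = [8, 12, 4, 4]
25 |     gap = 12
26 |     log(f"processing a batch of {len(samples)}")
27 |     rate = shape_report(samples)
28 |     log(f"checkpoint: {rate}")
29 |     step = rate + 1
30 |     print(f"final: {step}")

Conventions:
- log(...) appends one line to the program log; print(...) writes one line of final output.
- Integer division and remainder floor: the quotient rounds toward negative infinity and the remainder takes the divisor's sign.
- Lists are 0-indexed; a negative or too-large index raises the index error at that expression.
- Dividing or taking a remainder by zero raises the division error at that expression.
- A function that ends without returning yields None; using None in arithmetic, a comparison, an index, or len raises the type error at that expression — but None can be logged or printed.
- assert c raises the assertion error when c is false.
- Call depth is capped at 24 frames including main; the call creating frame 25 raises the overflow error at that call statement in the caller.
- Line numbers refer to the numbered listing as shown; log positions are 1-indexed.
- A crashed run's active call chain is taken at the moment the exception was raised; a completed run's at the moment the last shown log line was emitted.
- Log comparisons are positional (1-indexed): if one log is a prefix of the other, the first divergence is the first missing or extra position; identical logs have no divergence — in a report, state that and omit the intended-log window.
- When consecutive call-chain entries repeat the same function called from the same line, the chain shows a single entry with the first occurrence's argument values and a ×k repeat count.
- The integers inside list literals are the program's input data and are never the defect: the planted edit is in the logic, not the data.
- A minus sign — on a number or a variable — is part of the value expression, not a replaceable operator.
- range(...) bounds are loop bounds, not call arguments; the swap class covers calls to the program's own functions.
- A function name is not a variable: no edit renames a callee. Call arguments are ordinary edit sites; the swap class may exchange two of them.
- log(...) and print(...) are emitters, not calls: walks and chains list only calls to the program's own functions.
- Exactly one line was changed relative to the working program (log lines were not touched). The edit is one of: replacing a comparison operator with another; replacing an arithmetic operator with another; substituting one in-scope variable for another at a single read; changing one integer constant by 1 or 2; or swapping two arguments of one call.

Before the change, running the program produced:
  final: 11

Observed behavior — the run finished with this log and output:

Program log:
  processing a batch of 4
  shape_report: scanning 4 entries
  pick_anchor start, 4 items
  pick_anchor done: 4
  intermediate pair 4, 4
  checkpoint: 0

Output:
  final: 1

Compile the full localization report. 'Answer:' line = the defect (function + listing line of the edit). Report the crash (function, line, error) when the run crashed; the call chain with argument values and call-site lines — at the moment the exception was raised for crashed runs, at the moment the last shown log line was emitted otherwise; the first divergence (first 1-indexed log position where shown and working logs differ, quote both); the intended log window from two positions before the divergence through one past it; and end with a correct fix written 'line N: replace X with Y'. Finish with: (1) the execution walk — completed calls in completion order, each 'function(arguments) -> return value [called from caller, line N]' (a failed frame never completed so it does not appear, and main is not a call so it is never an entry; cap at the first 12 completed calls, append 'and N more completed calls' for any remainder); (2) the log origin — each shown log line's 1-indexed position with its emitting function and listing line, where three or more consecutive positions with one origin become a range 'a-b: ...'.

Answer: the defect is in split_margin at line 2.
Core observation: At log position 6 the runs split — shown 'checkpoint: 0', but the working version logs 'recursing at 4 carrying 0'.
Call chain: main.
First divergence: position 6 — shown 'checkpoint: 0', intended 'recursing at 4 carrying 0'.
Intended log window:
  4: pick_anchor done: 4
  5: intermediate pair 4, 4
  6: recursing at 4 carrying 0
  7: recursing at 3 carrying 4
Execution walk:
  pick_anchor([8, 12, 4, 4]) -> 4  [called from shape_report, line 18]
  split_margin(4, 0) -> 0  [called from shape_report, line 21]
  shape_report([8, 12, 4, 4]) -> 0  [called from main, line 27]
Log origins:
  1: logged in main at line 26
  2: logged in shape_report at line 17
  3: logged in pick_anchor at line 8
  4: logged in pick_anchor at line 13
  5: logged in shape_report at line 20
  6: logged in main at line 28
A correct fix: line 2: replace `seed_v` with `mark`.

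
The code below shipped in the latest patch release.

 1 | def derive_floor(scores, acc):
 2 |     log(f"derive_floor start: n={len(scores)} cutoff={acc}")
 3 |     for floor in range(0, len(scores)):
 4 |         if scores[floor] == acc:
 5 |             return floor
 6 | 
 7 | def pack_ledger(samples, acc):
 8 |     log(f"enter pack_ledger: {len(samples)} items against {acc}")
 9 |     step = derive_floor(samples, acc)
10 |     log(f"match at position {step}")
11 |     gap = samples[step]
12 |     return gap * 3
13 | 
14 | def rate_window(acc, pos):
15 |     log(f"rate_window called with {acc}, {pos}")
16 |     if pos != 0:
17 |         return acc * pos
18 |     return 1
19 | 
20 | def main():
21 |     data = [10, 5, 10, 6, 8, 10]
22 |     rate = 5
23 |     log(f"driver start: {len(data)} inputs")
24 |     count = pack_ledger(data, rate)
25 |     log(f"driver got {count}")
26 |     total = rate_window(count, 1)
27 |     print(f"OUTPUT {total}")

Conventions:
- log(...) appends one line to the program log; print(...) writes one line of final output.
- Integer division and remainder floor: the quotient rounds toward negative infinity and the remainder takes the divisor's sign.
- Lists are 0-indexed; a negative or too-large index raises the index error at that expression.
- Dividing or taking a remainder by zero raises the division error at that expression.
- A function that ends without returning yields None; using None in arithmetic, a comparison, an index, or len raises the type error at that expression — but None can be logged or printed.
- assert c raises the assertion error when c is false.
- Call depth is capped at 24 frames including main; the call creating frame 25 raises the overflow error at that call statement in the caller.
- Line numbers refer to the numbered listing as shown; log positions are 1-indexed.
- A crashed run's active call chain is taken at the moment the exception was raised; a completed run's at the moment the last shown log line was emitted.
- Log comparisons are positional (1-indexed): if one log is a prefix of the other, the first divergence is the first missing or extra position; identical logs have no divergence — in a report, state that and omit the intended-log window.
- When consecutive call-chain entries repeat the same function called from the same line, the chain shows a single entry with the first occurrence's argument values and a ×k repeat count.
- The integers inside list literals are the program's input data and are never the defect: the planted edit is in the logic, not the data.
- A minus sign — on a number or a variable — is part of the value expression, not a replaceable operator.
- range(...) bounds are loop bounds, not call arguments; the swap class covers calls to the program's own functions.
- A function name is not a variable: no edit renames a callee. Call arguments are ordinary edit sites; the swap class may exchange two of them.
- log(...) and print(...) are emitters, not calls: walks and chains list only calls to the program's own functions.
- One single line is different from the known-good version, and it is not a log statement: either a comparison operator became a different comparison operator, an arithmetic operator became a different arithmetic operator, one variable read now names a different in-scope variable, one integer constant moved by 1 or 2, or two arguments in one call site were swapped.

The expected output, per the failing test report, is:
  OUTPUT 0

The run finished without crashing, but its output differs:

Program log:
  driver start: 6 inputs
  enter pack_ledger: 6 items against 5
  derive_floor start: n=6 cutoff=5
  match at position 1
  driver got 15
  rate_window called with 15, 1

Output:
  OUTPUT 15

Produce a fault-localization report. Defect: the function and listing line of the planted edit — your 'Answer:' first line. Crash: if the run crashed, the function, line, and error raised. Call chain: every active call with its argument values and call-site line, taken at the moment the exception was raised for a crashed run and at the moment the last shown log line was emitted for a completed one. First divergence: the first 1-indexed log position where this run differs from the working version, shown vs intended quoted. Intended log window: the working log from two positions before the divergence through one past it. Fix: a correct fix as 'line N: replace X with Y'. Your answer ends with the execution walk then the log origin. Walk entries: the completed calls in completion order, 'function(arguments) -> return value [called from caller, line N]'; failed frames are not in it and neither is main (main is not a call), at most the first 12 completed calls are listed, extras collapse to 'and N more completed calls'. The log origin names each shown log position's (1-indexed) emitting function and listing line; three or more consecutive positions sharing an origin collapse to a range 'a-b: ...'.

Answer: the defect is in rate_window at line 17.
Core observation: The two runs log identically and part ways only at the printed values.
Call chain: main -> rate_window(15, 1) (called at line 26).
First divergence: there is none — every log position agrees.
Execution walk:
  derive_floor([10, 5, 10, 6, 8, 10], 5) -> 1  [called from pack_ledger, line 9]
  pack_ledger([10, 5, 10, 6, 8, 10], 5) -> 15  [called from main, line 24]
  rate_window(15, 1) -> 15  [called from main, line 26]
Log origins:
  1: logged in main at line 23
  2: logged in pack_ledger at line 8
  3: logged in derive_floor at line 2
  4: logged in pack_ledger at line 10
  5: logged in main at line 25
  6: logged in rate_window at line 15
A correct fix: line 17: replace `*` with `%`.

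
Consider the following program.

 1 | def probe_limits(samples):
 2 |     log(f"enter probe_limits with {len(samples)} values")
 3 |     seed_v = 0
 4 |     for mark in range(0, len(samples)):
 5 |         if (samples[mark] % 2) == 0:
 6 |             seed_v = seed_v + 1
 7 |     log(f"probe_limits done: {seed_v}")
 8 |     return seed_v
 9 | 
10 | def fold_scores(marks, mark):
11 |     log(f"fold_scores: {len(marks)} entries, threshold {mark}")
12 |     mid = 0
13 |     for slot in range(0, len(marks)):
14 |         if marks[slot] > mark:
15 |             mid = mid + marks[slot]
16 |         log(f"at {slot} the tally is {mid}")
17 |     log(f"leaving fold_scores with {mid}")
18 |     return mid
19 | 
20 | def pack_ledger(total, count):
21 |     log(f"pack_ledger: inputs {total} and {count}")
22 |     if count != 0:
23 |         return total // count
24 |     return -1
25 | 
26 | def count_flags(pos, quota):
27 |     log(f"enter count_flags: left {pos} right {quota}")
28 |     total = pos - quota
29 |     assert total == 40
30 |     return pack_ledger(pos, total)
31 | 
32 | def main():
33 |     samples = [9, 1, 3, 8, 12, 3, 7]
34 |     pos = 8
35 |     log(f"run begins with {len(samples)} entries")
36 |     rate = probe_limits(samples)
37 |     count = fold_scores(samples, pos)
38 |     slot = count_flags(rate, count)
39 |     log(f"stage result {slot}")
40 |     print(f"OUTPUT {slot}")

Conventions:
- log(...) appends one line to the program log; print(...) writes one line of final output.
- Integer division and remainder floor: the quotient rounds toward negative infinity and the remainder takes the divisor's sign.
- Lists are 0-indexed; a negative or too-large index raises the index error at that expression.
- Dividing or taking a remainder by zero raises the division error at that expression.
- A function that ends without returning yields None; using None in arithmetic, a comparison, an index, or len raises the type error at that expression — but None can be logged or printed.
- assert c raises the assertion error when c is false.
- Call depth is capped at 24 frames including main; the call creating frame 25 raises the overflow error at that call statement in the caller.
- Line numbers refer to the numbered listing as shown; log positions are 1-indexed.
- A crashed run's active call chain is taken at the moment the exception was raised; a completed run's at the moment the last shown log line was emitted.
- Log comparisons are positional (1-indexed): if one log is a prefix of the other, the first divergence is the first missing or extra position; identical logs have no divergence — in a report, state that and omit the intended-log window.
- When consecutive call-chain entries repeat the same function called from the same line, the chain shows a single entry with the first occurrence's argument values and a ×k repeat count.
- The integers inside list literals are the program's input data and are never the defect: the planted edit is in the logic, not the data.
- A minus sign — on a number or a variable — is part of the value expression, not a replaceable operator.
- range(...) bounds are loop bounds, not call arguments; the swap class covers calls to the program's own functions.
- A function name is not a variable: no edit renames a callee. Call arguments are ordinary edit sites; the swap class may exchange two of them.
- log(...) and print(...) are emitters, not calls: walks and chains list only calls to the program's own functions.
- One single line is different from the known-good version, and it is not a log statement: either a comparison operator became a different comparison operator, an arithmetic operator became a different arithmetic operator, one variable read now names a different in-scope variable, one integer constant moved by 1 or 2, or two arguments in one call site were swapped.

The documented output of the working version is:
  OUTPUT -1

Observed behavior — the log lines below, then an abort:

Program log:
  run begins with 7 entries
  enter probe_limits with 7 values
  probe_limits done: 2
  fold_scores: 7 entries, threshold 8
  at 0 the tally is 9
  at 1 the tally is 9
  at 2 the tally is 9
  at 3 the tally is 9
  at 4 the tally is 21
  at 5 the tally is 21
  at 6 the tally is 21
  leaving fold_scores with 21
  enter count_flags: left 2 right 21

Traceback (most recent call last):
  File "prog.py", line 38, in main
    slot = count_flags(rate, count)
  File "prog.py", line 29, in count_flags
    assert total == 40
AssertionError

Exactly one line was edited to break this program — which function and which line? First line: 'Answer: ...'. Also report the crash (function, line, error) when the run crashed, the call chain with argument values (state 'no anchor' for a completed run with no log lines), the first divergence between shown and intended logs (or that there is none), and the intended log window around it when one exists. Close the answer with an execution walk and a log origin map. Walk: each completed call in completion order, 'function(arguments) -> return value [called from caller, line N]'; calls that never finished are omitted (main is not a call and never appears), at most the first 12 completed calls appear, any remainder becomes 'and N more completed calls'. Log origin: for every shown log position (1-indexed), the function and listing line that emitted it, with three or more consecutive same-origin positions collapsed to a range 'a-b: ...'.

Answer: the defect is in count_flags at line 29.
Key fact: The log ends early — 13 lines, where the working version next logs 'pack_ledger: inputs 2 and -19'.
Crash: count_flags, line 29, AssertionError.
Call chain: main -> count_flags(2, 21) (called at line 38).
First divergence: position 14 (shown log ended at 13 lines; the working version continues: 'pack_ledger: inputs 2 and -19').
Intended log window:
  12: leaving fold_scores with 21
  13: enter count_flags: left 2 right 21
  14: pack_ledger: inputs 2 and -19
  15: stage result -1
Execution walk:
  probe_limits([9, 1, 3, 8, 12, 3, 7]) -> 2  [called from main, line 36]
  fold_scores([9, 1, 3, 8, 12, 3, 7], 8) -> 21  [called from main, line 37]
Origin of each log line:
  1: logged in main at line 35
  2: logged in probe_limits at line 2
  3: logged in probe_limits at line 7
  4: logged in fold_scores at line 11
  5-11: logged in fold_scores at line 16
  12: logged in fold_scores at line 17
  13: logged in count_flags at line 27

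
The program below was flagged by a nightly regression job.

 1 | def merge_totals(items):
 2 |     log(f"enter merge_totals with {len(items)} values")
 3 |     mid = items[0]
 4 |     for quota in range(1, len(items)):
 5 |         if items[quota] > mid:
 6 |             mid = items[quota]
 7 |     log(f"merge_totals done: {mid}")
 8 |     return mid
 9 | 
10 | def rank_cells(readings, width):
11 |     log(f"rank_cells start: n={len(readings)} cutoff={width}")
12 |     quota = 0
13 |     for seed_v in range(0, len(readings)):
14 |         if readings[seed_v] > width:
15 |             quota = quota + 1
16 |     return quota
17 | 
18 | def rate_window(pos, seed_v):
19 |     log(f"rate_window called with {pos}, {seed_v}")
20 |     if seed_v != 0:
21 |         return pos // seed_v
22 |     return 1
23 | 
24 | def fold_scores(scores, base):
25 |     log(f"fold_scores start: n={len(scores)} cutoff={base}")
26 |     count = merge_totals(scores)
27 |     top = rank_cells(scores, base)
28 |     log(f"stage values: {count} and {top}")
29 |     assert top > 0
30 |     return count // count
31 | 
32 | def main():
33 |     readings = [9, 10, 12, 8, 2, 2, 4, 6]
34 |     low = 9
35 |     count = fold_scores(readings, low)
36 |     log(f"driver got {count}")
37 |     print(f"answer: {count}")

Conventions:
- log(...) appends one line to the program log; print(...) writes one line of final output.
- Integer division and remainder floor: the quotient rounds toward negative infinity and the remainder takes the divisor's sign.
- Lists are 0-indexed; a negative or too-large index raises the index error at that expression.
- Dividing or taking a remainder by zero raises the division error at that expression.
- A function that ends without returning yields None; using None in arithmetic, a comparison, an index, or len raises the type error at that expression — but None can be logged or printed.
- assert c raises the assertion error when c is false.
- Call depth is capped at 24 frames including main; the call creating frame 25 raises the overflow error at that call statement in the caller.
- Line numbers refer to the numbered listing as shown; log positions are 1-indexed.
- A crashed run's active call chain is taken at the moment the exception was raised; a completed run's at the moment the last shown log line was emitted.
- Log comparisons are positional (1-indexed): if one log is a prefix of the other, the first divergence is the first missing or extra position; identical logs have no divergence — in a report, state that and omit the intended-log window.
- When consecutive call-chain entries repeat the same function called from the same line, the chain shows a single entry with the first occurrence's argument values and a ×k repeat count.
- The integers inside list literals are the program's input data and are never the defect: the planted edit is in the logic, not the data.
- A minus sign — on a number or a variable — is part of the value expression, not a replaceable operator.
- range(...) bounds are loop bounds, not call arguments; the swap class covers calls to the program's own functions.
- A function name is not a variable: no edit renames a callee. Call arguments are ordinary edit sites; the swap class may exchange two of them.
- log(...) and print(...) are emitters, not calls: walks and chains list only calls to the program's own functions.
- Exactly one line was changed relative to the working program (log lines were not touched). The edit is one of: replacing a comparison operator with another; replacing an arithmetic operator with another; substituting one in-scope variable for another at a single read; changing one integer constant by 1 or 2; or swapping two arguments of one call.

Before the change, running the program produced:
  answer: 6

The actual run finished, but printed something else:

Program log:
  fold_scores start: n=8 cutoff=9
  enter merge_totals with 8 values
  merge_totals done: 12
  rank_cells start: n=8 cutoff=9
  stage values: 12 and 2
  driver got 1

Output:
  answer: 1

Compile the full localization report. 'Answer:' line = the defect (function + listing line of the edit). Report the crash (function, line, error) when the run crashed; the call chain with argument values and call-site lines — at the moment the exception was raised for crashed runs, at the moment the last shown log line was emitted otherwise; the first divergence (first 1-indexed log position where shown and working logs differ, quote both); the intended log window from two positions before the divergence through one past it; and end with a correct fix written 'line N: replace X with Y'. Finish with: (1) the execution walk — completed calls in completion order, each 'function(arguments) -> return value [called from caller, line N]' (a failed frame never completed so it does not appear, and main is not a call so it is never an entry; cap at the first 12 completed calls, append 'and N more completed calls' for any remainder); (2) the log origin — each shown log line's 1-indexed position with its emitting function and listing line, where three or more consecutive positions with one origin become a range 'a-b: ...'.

Answer: the defect is in fold_scores at line 30.
Key fact: At log position 6 the runs split — shown 'driver got 1', but the working version logs 'driver got 6'.
Call chain: main.
First divergence: position 6; shown 'driver got 1' vs intended 'driver got 6'.
Intended log window:
  4: rank_cells start: n=8 cutoff=9
  5: stage values: 12 and 2
  6: driver got 6
Execution walk:
  merge_totals([9, 10, 12, 8, 2, 2, 4, 6]) -> 12  [called from fold_scores, line 26]
  rank_cells([9, 10, 12, 8, 2, 2, 4, 6], 9) -> 2  [called from fold_scores, line 27]
  fold_scores([9, 10, 12, 8, 2, 2, 4, 6], 9) -> 1  [called from main, line 35]
Origin of each log line:
  1: logged in fold_scores at line 25
  2: logged in merge_totals at line 2
  3: logged in merge_totals at line 7
  4: logged in rank_cells at line 11
  5: logged in fold_scores at line 28
  6: logged in main at line 36
A correct fix: line 30: replace `count // count` with `count // top`.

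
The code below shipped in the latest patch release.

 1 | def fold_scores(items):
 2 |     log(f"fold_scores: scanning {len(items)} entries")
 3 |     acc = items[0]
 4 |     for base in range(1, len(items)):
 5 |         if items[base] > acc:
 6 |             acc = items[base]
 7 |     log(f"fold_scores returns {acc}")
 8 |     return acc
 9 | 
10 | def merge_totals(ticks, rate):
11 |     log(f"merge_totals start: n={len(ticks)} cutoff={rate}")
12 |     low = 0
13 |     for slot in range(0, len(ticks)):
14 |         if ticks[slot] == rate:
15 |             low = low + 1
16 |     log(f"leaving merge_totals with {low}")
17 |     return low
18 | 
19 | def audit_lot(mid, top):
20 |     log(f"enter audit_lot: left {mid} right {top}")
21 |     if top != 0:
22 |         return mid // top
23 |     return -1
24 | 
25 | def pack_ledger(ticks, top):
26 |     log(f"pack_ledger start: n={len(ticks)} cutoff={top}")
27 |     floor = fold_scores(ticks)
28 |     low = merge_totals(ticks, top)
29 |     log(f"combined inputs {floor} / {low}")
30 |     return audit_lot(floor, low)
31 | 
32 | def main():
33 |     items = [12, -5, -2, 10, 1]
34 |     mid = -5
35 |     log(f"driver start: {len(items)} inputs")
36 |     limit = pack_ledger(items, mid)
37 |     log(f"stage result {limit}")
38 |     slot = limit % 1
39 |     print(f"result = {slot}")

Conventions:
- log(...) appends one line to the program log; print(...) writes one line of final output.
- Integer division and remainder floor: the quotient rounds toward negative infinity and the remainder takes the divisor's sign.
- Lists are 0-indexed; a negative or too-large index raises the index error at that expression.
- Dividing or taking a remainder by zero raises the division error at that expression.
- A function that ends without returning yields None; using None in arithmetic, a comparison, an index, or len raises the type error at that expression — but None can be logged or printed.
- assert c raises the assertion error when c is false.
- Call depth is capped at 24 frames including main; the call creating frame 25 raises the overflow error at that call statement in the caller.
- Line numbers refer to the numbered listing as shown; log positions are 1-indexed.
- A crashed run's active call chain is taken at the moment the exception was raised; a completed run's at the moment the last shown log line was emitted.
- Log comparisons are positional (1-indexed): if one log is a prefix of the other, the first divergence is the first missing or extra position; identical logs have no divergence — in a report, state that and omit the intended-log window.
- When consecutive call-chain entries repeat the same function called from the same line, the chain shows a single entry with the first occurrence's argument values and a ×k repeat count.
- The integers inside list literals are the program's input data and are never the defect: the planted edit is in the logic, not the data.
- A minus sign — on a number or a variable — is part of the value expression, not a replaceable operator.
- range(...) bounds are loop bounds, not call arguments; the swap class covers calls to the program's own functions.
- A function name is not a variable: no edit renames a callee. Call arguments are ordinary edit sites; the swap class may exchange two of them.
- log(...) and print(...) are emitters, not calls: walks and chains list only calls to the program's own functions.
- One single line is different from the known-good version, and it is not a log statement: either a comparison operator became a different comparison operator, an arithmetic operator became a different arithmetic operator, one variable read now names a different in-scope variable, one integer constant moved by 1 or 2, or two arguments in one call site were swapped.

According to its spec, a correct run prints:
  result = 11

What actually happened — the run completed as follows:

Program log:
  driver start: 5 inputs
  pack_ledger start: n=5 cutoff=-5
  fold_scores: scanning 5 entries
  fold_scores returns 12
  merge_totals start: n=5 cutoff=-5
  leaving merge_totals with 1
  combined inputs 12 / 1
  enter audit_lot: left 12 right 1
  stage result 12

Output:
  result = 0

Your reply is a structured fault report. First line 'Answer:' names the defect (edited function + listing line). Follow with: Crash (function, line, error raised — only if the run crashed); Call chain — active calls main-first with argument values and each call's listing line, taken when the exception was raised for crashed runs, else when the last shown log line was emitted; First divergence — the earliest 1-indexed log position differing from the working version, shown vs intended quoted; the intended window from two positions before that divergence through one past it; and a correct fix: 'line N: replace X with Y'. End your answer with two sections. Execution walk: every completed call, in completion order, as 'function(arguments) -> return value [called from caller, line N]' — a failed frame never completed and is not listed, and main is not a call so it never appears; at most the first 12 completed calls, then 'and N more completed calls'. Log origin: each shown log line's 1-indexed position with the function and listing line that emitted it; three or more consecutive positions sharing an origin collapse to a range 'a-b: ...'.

Answer: the defect is in main at line 38.
Key observation: Nothing in the log betrays the bug — only the output does.
Call chain: main.
First divergence: none — the logs agree in full.
Execution walk:
  fold_scores([12, -5, -2, 10, 1]) -> 12  [called from pack_ledger, line 27]
  merge_totals([12, -5, -2, 10, 1], -5) -> 1  [called from pack_ledger, line 28]
  audit_lot(12, 1) -> 12  [called from pack_ledger, line 30]
  pack_ledger([12, -5, -2, 10, 1], -5) -> 12  [called from main, line 36]
Origin of each log line:
  1: from main, line 35
  2: from pack_ledger, line 26
  3: from fold_scores, line 2
  4: from fold_scores, line 7
  5: from merge_totals, line 11
  6: from merge_totals, line 16
  7: from pack_ledger, line 29
  8: from audit_lot, line 20
  9: from main, line 37
A correct fix: line 38: replace `%` with `-`.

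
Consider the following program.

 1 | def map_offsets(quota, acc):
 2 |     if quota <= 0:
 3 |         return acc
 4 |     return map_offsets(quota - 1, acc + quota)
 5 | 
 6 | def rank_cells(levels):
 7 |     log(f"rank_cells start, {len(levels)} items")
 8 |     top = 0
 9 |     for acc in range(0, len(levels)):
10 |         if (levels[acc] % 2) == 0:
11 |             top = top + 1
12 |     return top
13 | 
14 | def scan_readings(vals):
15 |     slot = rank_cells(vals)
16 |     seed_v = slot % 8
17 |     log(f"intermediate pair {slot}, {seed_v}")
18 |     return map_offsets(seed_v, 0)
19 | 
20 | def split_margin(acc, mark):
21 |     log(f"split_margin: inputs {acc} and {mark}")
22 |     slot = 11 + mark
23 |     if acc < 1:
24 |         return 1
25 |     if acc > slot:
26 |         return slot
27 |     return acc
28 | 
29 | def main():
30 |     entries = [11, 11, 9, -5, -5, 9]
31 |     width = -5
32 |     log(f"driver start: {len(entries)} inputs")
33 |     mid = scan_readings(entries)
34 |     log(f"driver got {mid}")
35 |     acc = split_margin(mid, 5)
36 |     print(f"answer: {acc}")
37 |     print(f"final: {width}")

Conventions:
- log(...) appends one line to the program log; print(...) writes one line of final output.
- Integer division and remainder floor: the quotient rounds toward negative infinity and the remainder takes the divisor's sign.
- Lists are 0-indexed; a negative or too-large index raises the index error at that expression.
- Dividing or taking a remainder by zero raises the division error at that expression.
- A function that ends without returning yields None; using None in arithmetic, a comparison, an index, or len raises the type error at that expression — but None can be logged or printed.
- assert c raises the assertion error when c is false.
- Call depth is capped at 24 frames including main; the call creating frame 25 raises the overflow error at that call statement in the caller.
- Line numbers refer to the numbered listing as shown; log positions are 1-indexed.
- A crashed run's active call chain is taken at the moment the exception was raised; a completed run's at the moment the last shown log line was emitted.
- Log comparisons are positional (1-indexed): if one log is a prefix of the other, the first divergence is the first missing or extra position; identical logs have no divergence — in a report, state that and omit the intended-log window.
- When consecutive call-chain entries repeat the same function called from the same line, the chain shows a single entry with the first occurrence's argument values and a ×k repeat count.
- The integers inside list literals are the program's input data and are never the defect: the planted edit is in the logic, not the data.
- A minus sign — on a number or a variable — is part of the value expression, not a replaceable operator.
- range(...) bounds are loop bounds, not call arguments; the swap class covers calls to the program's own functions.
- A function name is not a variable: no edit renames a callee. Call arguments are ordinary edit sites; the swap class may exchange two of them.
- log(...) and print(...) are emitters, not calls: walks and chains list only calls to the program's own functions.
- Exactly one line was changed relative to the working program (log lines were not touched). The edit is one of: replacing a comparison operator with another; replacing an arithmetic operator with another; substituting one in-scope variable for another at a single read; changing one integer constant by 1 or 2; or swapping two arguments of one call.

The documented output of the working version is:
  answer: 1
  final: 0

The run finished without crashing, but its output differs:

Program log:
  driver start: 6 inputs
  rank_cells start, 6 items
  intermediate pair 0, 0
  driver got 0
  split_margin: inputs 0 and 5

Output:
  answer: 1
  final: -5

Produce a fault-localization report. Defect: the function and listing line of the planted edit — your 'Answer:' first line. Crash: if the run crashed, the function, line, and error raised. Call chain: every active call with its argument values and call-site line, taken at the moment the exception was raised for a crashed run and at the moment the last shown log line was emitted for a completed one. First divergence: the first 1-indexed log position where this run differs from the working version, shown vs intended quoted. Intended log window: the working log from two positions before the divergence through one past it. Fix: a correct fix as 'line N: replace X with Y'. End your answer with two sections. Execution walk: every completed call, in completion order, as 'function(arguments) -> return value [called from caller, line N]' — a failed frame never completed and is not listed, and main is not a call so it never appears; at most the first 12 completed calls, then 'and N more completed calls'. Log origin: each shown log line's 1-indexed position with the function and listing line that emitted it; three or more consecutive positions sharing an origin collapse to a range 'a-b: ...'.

Answer: the defect is in main at line 37.
Key fact: Every logged value matches the working version; the printed result is what differs.
Call chain: main -> split_margin(0, 5) (called at line 35).
First divergence: none (the log streams are identical).
Execution walk:
  rank_cells([11, 11, 9, -5, -5, 9]) -> 0  [called from scan_readings, line 15]
  map_offsets(0, 0) -> 0  [called from scan_readings, line 18]
  scan_readings([11, 11, 9, -5, -5, 9]) -> 0  [called from main, line 33]
  split_margin(0, 5) -> 1  [called from main, line 35]
Origin of each log line:
  1: emitted by main (line 32)
  2: emitted by rank_cells (line 7)
  3: emitted by scan_readings (line 17)
  4: emitted by main (line 34)
  5: emitted by split_margin (line 21)
A correct fix: line 37: replace `width` with `mid`.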